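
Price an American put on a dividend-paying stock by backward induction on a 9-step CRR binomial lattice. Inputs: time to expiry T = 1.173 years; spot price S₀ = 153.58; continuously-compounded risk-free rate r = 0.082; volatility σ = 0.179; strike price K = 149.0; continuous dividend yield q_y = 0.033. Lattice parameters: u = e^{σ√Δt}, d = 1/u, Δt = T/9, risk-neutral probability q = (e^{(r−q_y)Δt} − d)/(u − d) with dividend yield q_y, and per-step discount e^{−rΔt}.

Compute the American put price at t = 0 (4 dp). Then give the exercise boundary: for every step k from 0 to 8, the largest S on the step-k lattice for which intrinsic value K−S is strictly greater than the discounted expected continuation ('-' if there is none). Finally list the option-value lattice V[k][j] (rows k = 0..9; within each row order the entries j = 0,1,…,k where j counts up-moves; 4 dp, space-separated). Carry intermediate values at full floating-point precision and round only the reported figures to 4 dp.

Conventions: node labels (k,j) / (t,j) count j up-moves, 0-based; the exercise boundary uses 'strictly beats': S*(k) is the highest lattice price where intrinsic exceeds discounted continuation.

Δt=0.13033, u=1.06676, d=0.93742, q=0.53339, disc=e^(-rΔt)=0.98937
k=9 terminal: V=max(K-S,0) → 63.1482 51.3034 37.8244 22.4857 5.0308 0.0000 0.0000 0.0000 0.0000 0.0000
k=8: j=0 S=91.5830 intr=57.4170 cont=56.2262 V=57.4170[EX]; j=1 S=104.2185 intr=44.7815 cont=43.6449 V=44.7815[EX]; j=2 S=118.5973 intr=30.4027 cont=29.3278 V=30.4027[EX]; j=3 S=134.9599 intr=14.0401 cont=13.0354 V=14.0401[EX]; j=4 S=153.5800 intr=0.0000 cont=2.3225 V=2.3225[hold]; j=5 S=174.7691 intr=0.0000 cont=0.0000 V=0.0000[hold]; j=6 S=198.8816 intr=0.0000 cont=0.0000 V=0.0000[hold]; j=7 S=226.3209 intr=0.0000 cont=0.0000 V=0.0000[hold]; j=8 S=257.5459 intr=0.0000 cont=0.0000 V=0.0000[hold]  S*(8)=134.9599
k=7: j=0 S=97.6966 intr=51.3034 cont=50.1387 V=51.3034[EX]; j=1 S=111.1756 intr=37.8244 cont=36.7176 V=37.8244[EX]; j=2 S=126.5143 intr=22.4857 cont=21.4447 V=22.4857[EX]; j=3 S=143.9692 intr=5.0308 cont=7.7073 V=7.7073[hold]; j=4 S=163.8324 intr=0.0000 cont=1.0722 V=1.0722[hold]; j=5 S=186.4360 intr=0.0000 cont=0.0000 V=0.0000[hold]; j=6 S=212.1581 intr=0.0000 cont=0.0000 V=0.0000[hold]; j=7 S=241.4291 intr=0.0000 cont=0.0000 V=0.0000[hold]  S*(7)=126.5143
k=6: j=0 S=104.2185 intr=44.7815 cont=43.6449 V=44.7815[EX]; j=1 S=118.5973 intr=30.4027 cont=29.3278 V=30.4027[EX]; j=2 S=134.9599 intr=14.0401 cont=14.4478 V=14.4478[hold]; j=3 S=153.5800 intr=0.0000 cont=4.1239 V=4.1239[hold]; j=4 S=174.7691 intr=0.0000 cont=0.4950 V=0.4950[hold]; j=5 S=198.8816 intr=0.0000 cont=0.0000 V=0.0000[hold]; j=6 S=226.3209 intr=0.0000 cont=0.0000 V=0.0000[hold]  S*(6)=118.5973
k=5: j=0 S=111.1756 intr=37.8244 cont=36.7176 V=37.8244[EX]; j=1 S=126.5143 intr=22.4857 cont=21.6599 V=22.4857[EX]; j=2 S=143.9692 intr=5.0308 cont=8.8461 V=8.8461[hold]; j=3 S=163.8324 intr=0.0000 cont=2.1650 V=2.1650[hold]; j=4 S=186.4360 intr=0.0000 cont=0.2285 V=0.2285[hold]; j=5 S=212.1581 intr=0.0000 cont=0.0000 V=0.0000[hold]  S*(5)=126.5143
k=4: j=0 S=118.5973 intr=30.4027 cont=29.3278 V=30.4027[EX]; j=1 S=134.9599 intr=14.0401 cont=15.0488 V=15.0488[hold]; j=2 S=153.5800 intr=0.0000 cont=5.2264 V=5.2264[hold]; j=3 S=174.7691 intr=0.0000 cont=1.1201 V=1.1201[hold]; j=4 S=198.8816 intr=0.0000 cont=0.1055 V=0.1055[hold]  S*(4)=118.5973
k=3: j=0 S=126.5143 intr=22.4857 cont=21.9770 V=22.4857[EX]; j=1 S=143.9692 intr=5.0308 cont=9.7054 V=9.7054[hold]; j=2 S=163.8324 intr=0.0000 cont=3.0038 V=3.0038[hold]; j=3 S=186.4360 intr=0.0000 cont=0.5728 V=0.5728[hold]  S*(3)=126.5143
k=2: j=0 S=134.9599 intr=14.0401 cont=15.5023 V=15.5023[hold]; j=1 S=153.5800 intr=0.0000 cont=6.0657 V=6.0657[hold]; j=2 S=174.7691 intr=0.0000 cont=1.6890 V=1.6890[hold]  S*(2)=-
k=1: j=0 S=143.9692 intr=5.0308 cont=10.3576 V=10.3576[hold]; j=1 S=163.8324 intr=0.0000 cont=3.6916 V=3.6916[hold]  S*(1)=-
k=0: j=0 S=153.5800 intr=0.0000 cont=6.7297 V=6.7297[hold]  S*(0)=-

price = 6.7297
boundary = - - - 126.5143 118.5973 126.5143 118.5973 126.5143 134.9599
tree:
6.7297
10.3576 3.6916
15.5023 6.0657 1.6890
22.4857 9.7054 3.0038 0.5728
30.4027 15.0488 5.2264 1.1201 0.1055
37.8244 22.4857 8.8461 2.1650 0.2285 0.0000
44.7815 30.4027 14.4478 4.1239 0.4950 0.0000 0.0000
51.3034 37.8244 22.4857 7.7073 1.0722 0.0000 0.0000 0.0000
57.4170 44.7815 30.4027 14.0401 2.3225 0.0000 0.0000 0.0000 0.0000
63.1482 51.3034 37.8244 22.4857 5.0308 0.0000 0.0000 0.0000 0.0000 0.0000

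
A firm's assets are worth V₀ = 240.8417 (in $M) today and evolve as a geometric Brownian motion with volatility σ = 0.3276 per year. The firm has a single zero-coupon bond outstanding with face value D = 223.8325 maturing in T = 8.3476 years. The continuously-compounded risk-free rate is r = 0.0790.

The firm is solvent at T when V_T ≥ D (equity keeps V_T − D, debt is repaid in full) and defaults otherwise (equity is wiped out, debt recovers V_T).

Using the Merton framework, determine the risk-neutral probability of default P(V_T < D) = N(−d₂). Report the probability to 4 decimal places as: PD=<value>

PD=0.3818

Apply the equity-as-call identities (strike 223.8325, horizon 8.3476 years):
d₁ = [ln(V₀/D) + (r + σ²/2)T] / (σ√T)
   = [ln(240.8417/223.8325) + (0.0790 + 0.5·0.3276²)·8.3476] / (0.3276·√8.3476)
   = [0.073242 + 1.107400] / 0.946509 = 1.247365
d₂ = d₁ − σ√T = 1.247365 − 0.946509 = 0.300856
risk-neutral PD = N(−d₂) = N(-0.300856) = 0.381762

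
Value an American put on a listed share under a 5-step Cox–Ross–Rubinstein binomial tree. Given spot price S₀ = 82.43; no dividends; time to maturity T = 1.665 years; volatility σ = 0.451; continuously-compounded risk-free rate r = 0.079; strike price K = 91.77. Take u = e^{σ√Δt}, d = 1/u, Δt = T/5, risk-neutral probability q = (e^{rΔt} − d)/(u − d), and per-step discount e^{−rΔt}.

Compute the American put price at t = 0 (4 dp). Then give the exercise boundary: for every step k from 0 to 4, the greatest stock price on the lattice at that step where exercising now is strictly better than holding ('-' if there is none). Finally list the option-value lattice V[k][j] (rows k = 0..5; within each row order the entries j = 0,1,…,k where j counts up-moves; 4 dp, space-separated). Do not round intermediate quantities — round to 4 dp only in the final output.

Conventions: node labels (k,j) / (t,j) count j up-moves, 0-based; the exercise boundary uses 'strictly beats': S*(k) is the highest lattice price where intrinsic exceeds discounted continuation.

price = 19.8091
boundary = - - 48.9814 63.5416 48.9814
tree:
19.8091
29.7005 10.4319
42.7886 17.4842 3.5437
54.0125 28.2284 7.0773 0.0000
62.6644 42.7886 14.1344 0.0000 0.0000
69.3338 54.0125 28.2284 0.0000 0.0000 0.0000

params: Δt=0.33300 u=1.29726 d=0.77086 q=0.48594 e^(-rΔt)=0.97404
t_5 payoffs: 69.3338 54.0125 28.2284 0.0000 0.0000 0.0000
t_4: node(4,0) S=29.1056 payoff=62.6644 vs cont=60.2817 → 62.6644 [stop]  node(4,1) S=48.9814 payoff=42.7886 vs cont=40.4059 → 42.7886 [stop]  node(4,2) S=82.4300 payoff=9.3400 vs cont=14.1344 → 14.1344 [wait]  node(4,3) S=138.7202 payoff=0.0000 vs cont=0.0000 → 0.0000 [wait]  node(4,4) S=233.4501 payoff=0.0000 vs cont=0.0000 → 0.0000 [wait]  ⇒ S*(4)=48.9814
t_3: node(3,0) S=37.7575 payoff=54.0125 vs cont=51.6297 → 54.0125 [stop]  node(3,1) S=63.5416 payoff=28.2284 vs cont=28.1150 → 28.2284 [stop]  node(3,2) S=106.9332 payoff=0.0000 vs cont=7.0773 → 7.0773 [wait]  node(3,3) S=179.9562 payoff=0.0000 vs cont=0.0000 → 0.0000 [wait]  ⇒ S*(3)=63.5416
t_2: node(2,0) S=48.9814 payoff=42.7886 vs cont=40.4059 → 42.7886 [stop]  node(2,1) S=82.4300 payoff=9.3400 vs cont=17.4842 → 17.4842 [wait]  node(2,2) S=138.7202 payoff=0.0000 vs cont=3.5437 → 3.5437 [wait]  ⇒ S*(2)=48.9814
t_1: node(1,0) S=63.5416 payoff=28.2284 vs cont=29.7005 → 29.7005 [wait]  node(1,1) S=106.9332 payoff=0.0000 vs cont=10.4319 → 10.4319 [wait]  ⇒ S*(1)=-
t_0: node(0,0) S=82.4300 payoff=9.3400 vs cont=19.8091 → 19.8091 [wait]  ⇒ S*(0)=-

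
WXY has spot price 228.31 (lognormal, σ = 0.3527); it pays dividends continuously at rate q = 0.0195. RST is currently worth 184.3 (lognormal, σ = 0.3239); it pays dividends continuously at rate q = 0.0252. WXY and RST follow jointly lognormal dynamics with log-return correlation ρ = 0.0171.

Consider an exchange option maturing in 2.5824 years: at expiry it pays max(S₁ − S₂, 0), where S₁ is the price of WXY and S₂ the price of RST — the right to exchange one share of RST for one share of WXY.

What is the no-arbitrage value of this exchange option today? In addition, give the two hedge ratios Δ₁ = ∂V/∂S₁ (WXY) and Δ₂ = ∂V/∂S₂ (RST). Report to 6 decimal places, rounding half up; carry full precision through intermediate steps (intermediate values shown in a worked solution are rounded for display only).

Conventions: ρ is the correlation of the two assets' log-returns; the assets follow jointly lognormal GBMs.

exchange price = 82.566003
Δ1 = 0.715263
Δ2 = -0.438066

σ_eff = √(σ₁² + σ₂² − 2ρσ₁σ₂) = √(0.3527² + 0.3239² − 2·0.0171·0.3527·0.3239) = 0.474765
d₁ = (ln(S₁/S₂) + (q₂ − q₁ + σ_eff²/2)T) / (σ_eff√T) = (ln(228.31/184.3) + (0.0252 − 0.0195 + 0.112701)·2.5824) / 0.762940 = 0.681440
d₂ = d₁ − σ_eff√T = 0.681440 − 0.762940 = -0.081500
N(d₁) = 0.752203,  N(d₂) = 0.467522
V = S₁·e^{−q₁T}·N(d₁) − S₂·e^{−q₂T}·N(d₂) = 163.301651 − 80.735648 = 82.566003
Key observation: no risk-free rate is needed — with the second asset as numeraire the exchange option is a call on the ratio S₁/S₂, and r cancels out of the value.
Δ₁ = e^{−q₁T}·N(d₁) = 0.715263;  Δ₂ = −e^{−q₂T}·N(d₂) = -0.438066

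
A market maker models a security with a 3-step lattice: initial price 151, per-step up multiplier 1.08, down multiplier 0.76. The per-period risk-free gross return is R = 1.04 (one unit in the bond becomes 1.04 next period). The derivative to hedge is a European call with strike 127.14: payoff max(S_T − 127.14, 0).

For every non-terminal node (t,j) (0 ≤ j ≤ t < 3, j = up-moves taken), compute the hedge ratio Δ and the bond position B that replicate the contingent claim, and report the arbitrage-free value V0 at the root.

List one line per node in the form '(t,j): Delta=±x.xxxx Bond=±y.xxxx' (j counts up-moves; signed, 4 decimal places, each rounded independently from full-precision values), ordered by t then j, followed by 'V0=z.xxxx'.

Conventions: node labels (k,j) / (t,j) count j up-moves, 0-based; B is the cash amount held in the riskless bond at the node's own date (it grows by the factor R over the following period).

(0,0): Delta=0.8538 Bond=-89.6382
(1,0): Delta=0.1539 Bond=-12.9039
(1,1): Delta=0.9241 Bond=-104.6980
(2,0): Delta=0.0000 Bond=0.0000
(2,1): Delta=0.1693 Bond=-15.3372
(2,2): Delta=1.0000 Bond=-122.2500
V0=39.2799

Arbitrage-free pricing uses the up-move probability p* = (R−d)/(u−d) = 0.8750, discounting each step at R = 1.04.
Expiry values: V(3,0)=0.0000, V(3,1)=0.0000, V(3,2)=6.7161, V(3,3)=63.0765
Node (2,0) S=87.2176: V=(p*·0.0000+(1−p*)·0.0000)/1.04=0.0000; Δ=(0.0000−0.0000)/(94.1950−66.2854)=0.0000; B=V−Δ·S=0.0000
Node (2,1) S=123.9408: V=(p*·6.7161+(1−p*)·0.0000)/1.04=5.6505; Δ=(6.7161−0.0000)/(133.8561−94.1950)=0.1693; B=V−Δ·S=-15.3372
Node (2,2) S=176.1264: V=(p*·63.0765+(1−p*)·6.7161)/1.04=53.8764; Δ=(63.0765−6.7161)/(190.2165−133.8561)=1.0000; B=V−Δ·S=-122.2500
Node (1,0) S=114.7600: V=(p*·5.6505+(1−p*)·0.0000)/1.04=4.7541; Δ=(5.6505−0.0000)/(123.9408−87.2176)=0.1539; B=V−Δ·S=-12.9039
Node (1,1) S=163.0800: V=(p*·53.8764+(1−p*)·5.6505)/1.04=46.0079; Δ=(53.8764−5.6505)/(176.1264−123.9408)=0.9241; B=V−Δ·S=-104.6980
Node (0,0) S=151.0000: V=(p*·46.0079+(1−p*)·4.7541)/1.04=39.2799; Δ=(46.0079−4.7541)/(163.0800−114.7600)=0.8538; B=V−Δ·S=-89.6382
Sanity check at the root: Δ(0,0)·S0 + B(0,0) reproduces V0 = 39.2799.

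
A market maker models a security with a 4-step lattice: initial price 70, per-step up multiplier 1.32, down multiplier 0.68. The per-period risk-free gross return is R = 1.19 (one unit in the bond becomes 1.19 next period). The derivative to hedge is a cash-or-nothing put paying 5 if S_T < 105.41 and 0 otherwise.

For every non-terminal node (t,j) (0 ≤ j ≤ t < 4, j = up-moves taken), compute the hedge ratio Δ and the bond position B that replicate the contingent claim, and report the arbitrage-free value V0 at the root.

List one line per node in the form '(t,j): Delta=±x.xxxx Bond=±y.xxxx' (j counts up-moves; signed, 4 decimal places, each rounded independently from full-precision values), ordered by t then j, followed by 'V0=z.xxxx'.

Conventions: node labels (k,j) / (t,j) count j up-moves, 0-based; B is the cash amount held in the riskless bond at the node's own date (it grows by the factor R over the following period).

(0,0): Delta=-0.0256 Bond=2.2568
(1,0): Delta=-0.0736 Bond=4.9690
(1,1): Delta=-0.0193 Bond=2.1035
(2,0): Delta=0.0000 Bond=3.5308
(2,1): Delta=-0.0833 Bond=6.5203
(2,2): Delta=-0.0109 Bond=1.4792
(3,0): Delta=0.0000 Bond=4.2017
(3,1): Delta=0.0000 Bond=4.2017
(3,2): Delta=-0.0942 Bond=8.6660
(3,3): Delta=0.0000 Bond=0.0000
V0=0.4628

Risk-neutral probability p* = (R−d)/(u−d) = (1.19−0.68)/(1.32−0.68) = 0.7969.
At maturity the claim pays: V(4,0)=5.0000, V(4,1)=5.0000, V(4,2)=5.0000, V(4,3)=0.0000, V(4,4)=0.0000
  t=3,j=0: stock 22.0102 → up 29.0535 (V=5.0000), down 14.9670 (V=5.0000). Price 4.2017; hedge Δ=0.0000, bond B=4.2017.
  t=3,j=1: stock 42.7258 → up 56.3980 (V=5.0000), down 29.0535 (V=5.0000). Price 4.2017; hedge Δ=0.0000, bond B=4.2017.
  t=3,j=2: stock 82.9382 → up 109.4785 (V=0.0000), down 56.3980 (V=5.0000). Price 0.8535; hedge Δ=-0.0942, bond B=8.6660.
  t=3,j=3: stock 160.9978 → up 212.5170 (V=0.0000), down 109.4785 (V=0.0000). Price 0.0000; hedge Δ=0.0000, bond B=0.0000.
  t=2,j=0: stock 32.3680 → up 42.7258 (V=4.2017), down 22.0102 (V=4.2017). Price 3.5308; hedge Δ=0.0000, bond B=3.5308.
  t=2,j=1: stock 62.8320 → up 82.9382 (V=0.8535), down 42.7258 (V=4.2017). Price 1.2887; hedge Δ=-0.0833, bond B=6.5203.
  t=2,j=2: stock 121.9680 → up 160.9978 (V=0.0000), down 82.9382 (V=0.8535). Price 0.1457; hedge Δ=-0.0109, bond B=1.4792.
  t=1,j=0: stock 47.6000 → up 62.8320 (V=1.2887), down 32.3680 (V=3.5308). Price 1.4657; hedge Δ=-0.0736, bond B=4.9690.
  t=1,j=1: stock 92.4000 → up 121.9680 (V=0.1457), down 62.8320 (V=1.2887). Price 0.3175; hedge Δ=-0.0193, bond B=2.1035.
  t=0,j=0: stock 70.0000 → up 92.4000 (V=0.3175), down 47.6000 (V=1.4657). Price 0.4628; hedge Δ=-0.0256, bond B=2.2568.
Check: Δ(0,0)·S0 + B(0,0) = 0.4628 = V0.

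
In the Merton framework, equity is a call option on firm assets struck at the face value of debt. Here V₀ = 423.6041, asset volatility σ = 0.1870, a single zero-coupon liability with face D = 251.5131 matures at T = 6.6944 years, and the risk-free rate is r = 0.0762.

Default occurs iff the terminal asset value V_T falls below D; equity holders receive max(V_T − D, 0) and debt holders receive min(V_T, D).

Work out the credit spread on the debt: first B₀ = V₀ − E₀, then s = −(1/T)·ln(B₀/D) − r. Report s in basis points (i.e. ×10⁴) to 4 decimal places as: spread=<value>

spread=7.0200

With assets at 423.6041 and a single debt payment of 251.5131 at 6.6944 years:
d₁ = [ln(V₀/D) + (r + σ²/2)T] / (σ√T)
   = [ln(423.6041/251.5131) + (0.0762 + 0.5·0.1870²)·6.6944] / (0.1870·√6.6944)
   = [0.521304 + 0.627162] / 0.483835 = 2.373671
d₂ = d₁ − σ√T = 2.373671 − 0.483835 = 1.889836
N(d₁) = 0.991194,  N(d₂) = 0.970610,  e^(−rT) = 0.600428
E₀ = V₀·N(d₁) − D·e^(−rT)·N(d₂)
   = 423.6041·0.991194 − 251.5131·0.600428·0.970610 = 273.296732
B₀ = V₀ − E₀ = 423.6041 − 273.296732 = 150.307368
spread = −(1/T)·ln(B₀/D) − r = −(1/6.6944)·ln(150.307368/251.5131) − 0.0762 = 0.00070200
in basis points: 0.00070200 × 10⁴ = 7.0200 bp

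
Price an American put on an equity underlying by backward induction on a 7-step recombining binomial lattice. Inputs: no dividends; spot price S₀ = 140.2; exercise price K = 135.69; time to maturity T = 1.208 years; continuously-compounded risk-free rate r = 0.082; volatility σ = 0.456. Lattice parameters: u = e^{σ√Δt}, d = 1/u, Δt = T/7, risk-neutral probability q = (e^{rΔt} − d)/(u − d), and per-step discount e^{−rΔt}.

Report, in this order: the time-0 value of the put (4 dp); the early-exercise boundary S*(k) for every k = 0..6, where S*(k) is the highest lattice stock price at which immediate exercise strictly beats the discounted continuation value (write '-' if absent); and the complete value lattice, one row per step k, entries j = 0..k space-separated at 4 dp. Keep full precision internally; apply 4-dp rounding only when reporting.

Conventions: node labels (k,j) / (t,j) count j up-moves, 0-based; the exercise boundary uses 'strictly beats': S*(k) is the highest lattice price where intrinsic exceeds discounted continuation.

price = 20.3779
boundary = - - - 79.4223 65.7164 79.4223 95.9867
tree:
20.3779
29.5532 11.4273
41.5249 17.9609 4.9640
56.2677 27.3984 8.6672 1.2567
69.9736 40.2397 14.8391 2.5000 0.0000
81.3142 56.2677 24.7392 4.9736 0.0000 0.0000
90.6978 69.9736 39.7033 9.8945 0.0000 0.0000 0.0000
98.4621 81.3142 56.2677 19.6843 0.0000 0.0000 0.0000 0.0000

Δt=0.17257  u=1.20856  d=0.82743  q=0.49018  discount=0.98595
step 7 (expiry): payoffs max(K−S,0) = 98.4621 81.3142 56.2677 19.6843 0.0000 0.0000 0.0000 0.0000
step 6: (k=6,j=0): S=44.9922, K−S=90.6978, hold=88.7912 ⇒ V=90.6978 exercise | (k=6,j=1): S=65.7164, K−S=69.9736, hold=68.0670 ⇒ V=69.9736 exercise | (k=6,j=2): S=95.9867, K−S=39.7033, hold=37.7967 ⇒ V=39.7033 exercise | (k=6,j=3): S=140.2000, K−S=0.0000, hold=9.8945 ⇒ V=9.8945 continue | (k=6,j=4): S=204.7788, K−S=0.0000, hold=0.0000 ⇒ V=0.0000 continue | (k=6,j=5): S=299.1039, K−S=0.0000, hold=0.0000 ⇒ V=0.0000 continue | (k=6,j=6): S=436.8769, K−S=0.0000, hold=0.0000 ⇒ V=0.0000 continue  boundary S*=95.9867
step 5: (k=5,j=0): S=54.3758, K−S=81.3142, hold=79.4076 ⇒ V=81.3142 exercise | (k=5,j=1): S=79.4223, K−S=56.2677, hold=54.3611 ⇒ V=56.2677 exercise | (k=5,j=2): S=116.0057, K−S=19.6843, hold=24.7392 ⇒ V=24.7392 continue | (k=5,j=3): S=169.4402, K−S=0.0000, hold=4.9736 ⇒ V=4.9736 continue | (k=5,j=4): S=247.4876, K−S=0.0000, hold=0.0000 ⇒ V=0.0000 continue | (k=5,j=5): S=361.4852, K−S=0.0000, hold=0.0000 ⇒ V=0.0000 continue  boundary S*=79.4223
step 4: (k=4,j=0): S=65.7164, K−S=69.9736, hold=68.0670 ⇒ V=69.9736 exercise | (k=4,j=1): S=95.9867, K−S=39.7033, hold=40.2397 ⇒ V=40.2397 continue | (k=4,j=2): S=140.2000, K−S=0.0000, hold=14.8391 ⇒ V=14.8391 continue | (k=4,j=3): S=204.7788, K−S=0.0000, hold=2.5000 ⇒ V=2.5000 continue | (k=4,j=4): S=299.1039, K−S=0.0000, hold=0.0000 ⇒ V=0.0000 continue  boundary S*=65.7164
step 3: (k=3,j=0): S=79.4223, K−S=56.2677, hold=54.6203 ⇒ V=56.2677 exercise | (k=3,j=1): S=116.0057, K−S=19.6843, hold=27.3984 ⇒ V=27.3984 continue | (k=3,j=2): S=169.4402, K−S=0.0000, hold=8.6672 ⇒ V=8.6672 continue | (k=3,j=3): S=247.4876, K−S=0.0000, hold=1.2567 ⇒ V=1.2567 continue  boundary S*=79.4223
step 2: (k=2,j=0): S=95.9867, K−S=39.7033, hold=41.5249 ⇒ V=41.5249 continue | (k=2,j=1): S=140.2000, K−S=0.0000, hold=17.9609 ⇒ V=17.9609 continue | (k=2,j=2): S=204.7788, K−S=0.0000, hold=4.9640 ⇒ V=4.9640 continue  boundary S*=-
step 1: (k=1,j=0): S=116.0057, K−S=19.6843, hold=29.5532 ⇒ V=29.5532 continue | (k=1,j=1): S=169.4402, K−S=0.0000, hold=11.4273 ⇒ V=11.4273 continue  boundary S*=-
step 0: (k=0,j=0): S=140.2000, K−S=0.0000, hold=20.3779 ⇒ V=20.3779 continue  boundary S*=-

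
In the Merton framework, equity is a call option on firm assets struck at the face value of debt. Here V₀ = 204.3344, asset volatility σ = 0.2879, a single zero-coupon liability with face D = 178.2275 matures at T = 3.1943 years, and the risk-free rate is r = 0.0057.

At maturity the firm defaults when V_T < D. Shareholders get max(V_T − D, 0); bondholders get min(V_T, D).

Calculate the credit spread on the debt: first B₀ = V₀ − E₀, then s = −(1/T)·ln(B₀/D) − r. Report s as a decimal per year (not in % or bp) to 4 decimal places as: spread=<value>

Work the structural quantities from V₀ = 204.3344 against face 178.2275:
d₁ = [ln(V₀/D) + (r + σ²/2)T] / (σ√T)
   = [ln(204.3344/178.2275) + (0.0057 + 0.5·0.2879²)·3.1943] / (0.2879·√3.1943)
   = [0.136697 + 0.150590] / 0.514552 = 0.558323
d₂ = d₁ − σ√T = 0.558323 − 0.514552 = 0.043771
N(d₁) = 0.711688,  N(d₂) = 0.517457,  e^(−rT) = 0.981957
E₀ = V₀·N(d₁) − D·e^(−rT)·N(d₂)
   = 204.3344·0.711688 − 178.2275·0.981957·0.517457 = 54.861386
B₀ = V₀ − E₀ = 204.3344 − 54.861386 = 149.473014
spread = −(1/T)·ln(B₀/D) − r = −(1/3.1943)·ln(149.473014/178.2275) − 0.0057 = 0.04938091

spread=0.0494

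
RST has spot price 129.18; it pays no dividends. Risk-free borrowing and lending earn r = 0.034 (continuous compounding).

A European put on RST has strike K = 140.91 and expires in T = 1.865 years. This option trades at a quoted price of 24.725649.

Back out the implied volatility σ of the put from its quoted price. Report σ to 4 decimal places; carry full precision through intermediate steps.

At σ = 0.3279 the Black–Scholes value reproduces the quote:
σ√T = 0.3279·√1.865 = 0.447797
d₁ = (ln(S/K) + (r+σ²/2)T) / (σ√T) = (ln(129.18/140.91) + (0.034+0.3279²/2)·1.865) / 0.447797 = (-0.086915 + 0.163671) / 0.447797 = 0.171409
d₂ = d₁ − σ√T = 0.171409 − 0.447797 = -0.276388
e^{−rT} = 0.938559
N(−d₁) = 0.431951,  N(−d₂) = 0.608875
V = K·e^{−rT}·N(−d₂) − S·N(−d₁) = 80.525098 − 55.799449 = 24.725649 (the observed quote) — the price is monotone increasing in volatility, hence this σ is the only solution

sigma = 0.3279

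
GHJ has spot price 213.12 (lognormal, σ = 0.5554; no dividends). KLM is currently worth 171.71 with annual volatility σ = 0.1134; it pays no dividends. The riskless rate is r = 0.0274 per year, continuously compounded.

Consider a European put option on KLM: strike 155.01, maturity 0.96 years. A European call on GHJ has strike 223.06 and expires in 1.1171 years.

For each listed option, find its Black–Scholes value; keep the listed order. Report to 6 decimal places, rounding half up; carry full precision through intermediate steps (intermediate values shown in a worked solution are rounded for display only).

[KLM put K=155.01]
σ√T = 0.1134·√0.96 = 0.111109
d₁ = (ln(S/K) + (r+σ²/2)T) / (σ√T) = (ln(171.71/155.01) + (0.0274+0.1134²/2)·0.96) / 0.111109 = (0.102317 + 0.032477) / 0.111109 = 1.213170
d₂ = d₁ − σ√T = 1.213170 − 0.111109 = 1.102061
e^{−rT} = 0.974039
N(−d₁) = 0.112532,  N(−d₂) = 0.135217
price = K·e^{−rT}·N(−d₂) − S·N(−d₁) = 20.415915 − 19.322931 = 1.092985
[GHJ call K=223.06]
σ√T = 0.5554·√1.1171 = 0.587019
d₁ = (ln(S/K) + (r+σ²/2)T) / (σ√T) = (ln(213.12/223.06) + (0.0274+0.5554²/2)·1.1171) / 0.587019 = (-0.045585 + 0.202904) / 0.587019 = 0.267996
d₂ = d₁ − σ√T = 0.267996 − 0.587019 = -0.319023
e^{−rT} = 0.969855
N(d₁) = 0.605649,  N(d₂) = 0.374855
price = S·N(d₁) − K·e^{−rT}·N(d₂) = 129.075863 − 81.094509 = 47.981354

price(KLM put K=155.01) = 1.092985
price(GHJ call K=223.06) = 47.981354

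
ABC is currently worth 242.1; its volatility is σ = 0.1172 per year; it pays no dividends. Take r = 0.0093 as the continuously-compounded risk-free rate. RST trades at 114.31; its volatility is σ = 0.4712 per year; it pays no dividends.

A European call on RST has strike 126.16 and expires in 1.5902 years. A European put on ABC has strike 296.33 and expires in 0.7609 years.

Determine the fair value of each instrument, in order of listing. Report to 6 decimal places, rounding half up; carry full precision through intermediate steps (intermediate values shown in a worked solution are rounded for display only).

[RST call K=126.16]
σ√T = 0.4712·√1.5902 = 0.594198
d₁ = (ln(S/K) + (r+σ²/2)T) / (σ√T) = (ln(114.31/126.16) + (0.0093+0.4712²/2)·1.5902) / 0.594198 = (-0.098637 + 0.191324) / 0.594198 = 0.155988
d₂ = d₁ − σ√T = 0.155988 − 0.594198 = -0.438210
e^{−rT} = 0.985320
N(d₁) = 0.561979,  N(d₂) = 0.330617
price = S·N(d₁) − K·e^{−rT}·N(d₂) = 64.239779 − 41.098319 = 23.141460
[ABC put K=296.33]
σ√T = 0.1172·√0.7609 = 0.102233
d₁ = (ln(S/K) + (r+σ²/2)T) / (σ√T) = (ln(242.1/296.33) + (0.0093+0.1172²/2)·0.7609) / 0.102233 = (-0.202123 + 0.012302) / 0.102233 = -1.856744
d₂ = d₁ − σ√T = -1.856744 − 0.102233 = -1.958977
e^{−rT} = 0.992949
N(−d₁) = 0.968326,  N(−d₂) = 0.974942
price = K·e^{−rT}·N(−d₂) − S·N(−d₁) = 286.867465 − 234.431779 = 52.435686

price(RST call K=126.16) = 23.141460
price(ABC put K=296.33) = 52.435686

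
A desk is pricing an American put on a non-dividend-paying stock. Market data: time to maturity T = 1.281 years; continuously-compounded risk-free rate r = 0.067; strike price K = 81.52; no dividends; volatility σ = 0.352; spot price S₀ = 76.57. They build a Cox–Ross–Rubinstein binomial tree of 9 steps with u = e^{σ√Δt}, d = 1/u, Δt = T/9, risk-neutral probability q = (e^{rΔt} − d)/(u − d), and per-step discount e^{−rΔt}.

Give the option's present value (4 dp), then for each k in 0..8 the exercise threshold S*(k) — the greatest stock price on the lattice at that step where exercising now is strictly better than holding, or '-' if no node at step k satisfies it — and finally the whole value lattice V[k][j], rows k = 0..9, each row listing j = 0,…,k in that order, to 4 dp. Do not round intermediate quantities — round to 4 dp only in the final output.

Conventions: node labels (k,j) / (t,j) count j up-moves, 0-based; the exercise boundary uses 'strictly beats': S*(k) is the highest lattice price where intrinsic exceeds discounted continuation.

Δt=0.14233, u=1.14202, d=0.87564, q=0.50282, disc=e^(-rΔt)=0.99051
k=9 terminal: V=max(K-S,0) → 58.3465 51.2968 42.1026 30.1113 14.4722 0.0000 0.0000 0.0000 0.0000 0.0000
k=8: j=0 S=26.4647 intr=55.0553 cont=54.2816 V=55.0553[EX]; j=1 S=34.5155 intr=47.0045 cont=46.2308 V=47.0045[EX]; j=2 S=45.0155 intr=36.5045 cont=35.7307 V=36.5045[EX]; j=3 S=58.7098 intr=22.8102 cont=22.0365 V=22.8102[EX]; j=4 S=76.5700 intr=4.9500 cont=7.1270 V=7.1270[hold]; j=5 S=99.8635 intr=0.0000 cont=0.0000 V=0.0000[hold]; j=6 S=130.2431 intr=0.0000 cont=0.0000 V=0.0000[hold]; j=7 S=169.8646 intr=0.0000 cont=0.0000 V=0.0000[hold]; j=8 S=221.5393 intr=0.0000 cont=0.0000 V=0.0000[hold]  S*(8)=58.7098
k=7: j=0 S=30.2232 intr=51.2968 cont=50.5231 V=51.2968[EX]; j=1 S=39.4174 intr=42.1026 cont=41.3288 V=42.1026[EX]; j=2 S=51.4087 intr=30.1113 cont=29.3376 V=30.1113[EX]; j=3 S=67.0478 intr=14.4722 cont=14.7827 V=14.7827[hold]; j=4 S=87.4445 intr=0.0000 cont=3.5098 V=3.5098[hold]; j=5 S=114.0462 intr=0.0000 cont=0.0000 V=0.0000[hold]; j=6 S=148.7403 intr=0.0000 cont=0.0000 V=0.0000[hold]; j=7 S=193.9889 intr=0.0000 cont=0.0000 V=0.0000[hold]  S*(7)=51.4087
k=6: j=0 S=34.5155 intr=47.0045 cont=46.2308 V=47.0045[EX]; j=1 S=45.0155 intr=36.5045 cont=35.7307 V=36.5045[EX]; j=2 S=58.7098 intr=22.8102 cont=22.1912 V=22.8102[EX]; j=3 S=76.5700 intr=4.9500 cont=9.0280 V=9.0280[hold]; j=4 S=99.8635 intr=0.0000 cont=1.7284 V=1.7284[hold]; j=5 S=130.2431 intr=0.0000 cont=0.0000 V=0.0000[hold]; j=6 S=169.8646 intr=0.0000 cont=0.0000 V=0.0000[hold]  S*(6)=58.7098
k=5: j=0 S=39.4174 intr=42.1026 cont=41.3288 V=42.1026[EX]; j=1 S=51.4087 intr=30.1113 cont=29.3376 V=30.1113[EX]; j=2 S=67.0478 intr=14.4722 cont=15.7295 V=15.7295[hold]; j=3 S=87.4445 intr=0.0000 cont=5.3068 V=5.3068[hold]; j=4 S=114.0462 intr=0.0000 cont=0.8512 V=0.8512[hold]; j=5 S=148.7403 intr=0.0000 cont=0.0000 V=0.0000[hold]  S*(5)=51.4087
k=4: j=0 S=45.0155 intr=36.5045 cont=35.7307 V=36.5045[EX]; j=1 S=58.7098 intr=22.8102 cont=22.6627 V=22.8102[EX]; j=2 S=76.5700 intr=4.9500 cont=10.3892 V=10.3892[hold]; j=3 S=99.8635 intr=0.0000 cont=3.0373 V=3.0373[hold]; j=4 S=130.2431 intr=0.0000 cont=0.4192 V=0.4192[hold]  S*(4)=58.7098
k=3: j=0 S=51.4087 intr=30.1113 cont=29.3376 V=30.1113[EX]; j=1 S=67.0478 intr=14.4722 cont=16.4075 V=16.4075[hold]; j=2 S=87.4445 intr=0.0000 cont=6.6290 V=6.6290[hold]; j=3 S=114.0462 intr=0.0000 cont=1.7045 V=1.7045[hold]  S*(3)=51.4087
k=2: j=0 S=58.7098 intr=22.8102 cont=23.0003 V=23.0003[hold]; j=1 S=76.5700 intr=4.9500 cont=11.3816 V=11.3816[hold]; j=2 S=99.8635 intr=0.0000 cont=4.1135 V=4.1135[hold]  S*(2)=-
k=1: j=0 S=67.0478 intr=14.4722 cont=16.9954 V=16.9954[hold]; j=1 S=87.4445 intr=0.0000 cont=7.6537 V=7.6537[hold]  S*(1)=-
k=0: j=0 S=76.5700 intr=4.9500 cont=12.1815 V=12.1815[hold]  S*(0)=-

price = 12.1815
boundary = - - - 51.4087 58.7098 51.4087 58.7098 51.4087 58.7098
tree:
12.1815
16.9954 7.6537
23.0003 11.3816 4.1135
30.1113 16.4075 6.6290 1.7045
36.5045 22.8102 10.3892 3.0373 0.4192
42.1026 30.1113 15.7295 5.3068 0.8512 0.0000
47.0045 36.5045 22.8102 9.0280 1.7284 0.0000 0.0000
51.2968 42.1026 30.1113 14.7827 3.5098 0.0000 0.0000 0.0000
55.0553 47.0045 36.5045 22.8102 7.1270 0.0000 0.0000 0.0000 0.0000
58.3465 51.2968 42.1026 30.1113 14.4722 0.0000 0.0000 0.0000 0.0000 0.0000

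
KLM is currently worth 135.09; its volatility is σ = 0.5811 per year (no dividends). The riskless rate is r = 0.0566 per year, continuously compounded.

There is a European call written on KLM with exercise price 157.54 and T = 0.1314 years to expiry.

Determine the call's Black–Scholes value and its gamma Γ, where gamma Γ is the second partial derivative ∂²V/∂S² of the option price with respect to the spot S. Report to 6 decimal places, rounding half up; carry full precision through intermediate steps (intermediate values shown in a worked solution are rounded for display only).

σ√T = 0.5811·√0.1314 = 0.210644
d₁ = (ln(S/K) + (r+σ²/2)T) / (σ√T) = (ln(135.09/157.54) + (0.0566+0.5811²/2)·0.1314) / 0.210644 = (-0.153738 + 0.029623) / 0.210644 = -0.589220
d₂ = d₁ − σ√T = -0.589220 − 0.210644 = -0.799864
e^{−rT} = 0.992590
N(d₁) = 0.277857,  N(d₂) = 0.211895
Call price V = S·N(d₁) − K·e^{−rT}·N(d₂) = 37.535675 − 33.134563 = 4.401112
φ(d₁) = (1/√(2π))·e^{−d₁²/2} = 0.335367
Γ = φ(d₁) / (S·σ·√T) = 0.011786

price = 4.401112
Γ = 0.011786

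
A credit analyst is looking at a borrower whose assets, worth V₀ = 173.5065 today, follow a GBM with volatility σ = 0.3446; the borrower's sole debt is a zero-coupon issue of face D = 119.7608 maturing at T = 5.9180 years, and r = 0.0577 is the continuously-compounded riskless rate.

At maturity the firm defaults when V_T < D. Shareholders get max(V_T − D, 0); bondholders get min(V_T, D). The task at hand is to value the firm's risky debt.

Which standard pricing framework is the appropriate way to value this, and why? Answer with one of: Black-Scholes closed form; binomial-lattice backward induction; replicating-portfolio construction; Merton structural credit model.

framework: Merton structural credit model

Key observation: with the firm-asset dynamics (V₀ = 173.5065) and a single zero-coupon liability of face 119.7608 given, debt value, spread, and default probability all derive from the option view of the balance sheet.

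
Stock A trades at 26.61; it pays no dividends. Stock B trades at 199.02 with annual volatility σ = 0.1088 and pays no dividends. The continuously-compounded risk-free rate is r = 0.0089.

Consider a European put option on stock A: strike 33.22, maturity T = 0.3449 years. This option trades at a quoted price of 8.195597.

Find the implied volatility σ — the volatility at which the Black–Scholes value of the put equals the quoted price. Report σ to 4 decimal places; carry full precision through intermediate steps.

sigma = 0.5994

At σ = 0.5994 the Black–Scholes value reproduces the quote:
σ√T = 0.5994·√0.3449 = 0.352017
d₁ = (ln(S/K) + (r+σ²/2)T) / (σ√T) = (ln(26.61/33.22) + (0.0089+0.5994²/2)·0.3449) / 0.352017 = (-0.221865 + 0.065028) / 0.352017 = -0.445540
d₂ = d₁ − σ√T = -0.445540 − 0.352017 = -0.797557
e^{−rT} = 0.996935
N(−d₁) = 0.672035,  N(−d₂) = 0.787436
V = K·e^{−rT}·N(−d₂) − S·N(−d₁) = 26.078453 − 17.882856 = 8.195597 (equal to the quote); since ∂V/∂σ > 0 for all σ, the implied volatility is unique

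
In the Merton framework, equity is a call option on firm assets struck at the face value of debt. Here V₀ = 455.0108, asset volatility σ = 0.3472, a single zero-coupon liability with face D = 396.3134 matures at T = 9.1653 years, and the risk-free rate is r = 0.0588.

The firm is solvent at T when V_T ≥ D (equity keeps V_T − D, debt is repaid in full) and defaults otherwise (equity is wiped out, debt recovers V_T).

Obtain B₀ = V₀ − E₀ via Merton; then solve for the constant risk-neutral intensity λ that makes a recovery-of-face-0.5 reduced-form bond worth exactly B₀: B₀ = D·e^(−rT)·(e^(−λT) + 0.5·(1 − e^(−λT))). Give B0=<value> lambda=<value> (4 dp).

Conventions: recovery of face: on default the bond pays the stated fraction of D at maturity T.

Work the structural quantities from V₀ = 455.0108 against face 396.3134:
d₁ = [ln(V₀/D) + (r + σ²/2)T] / (σ√T)
   = [ln(455.0108/396.3134) + (0.0588 + 0.5·0.3472²)·9.1653] / (0.3472·√9.1653)
   = [0.138116 + 1.091348] / 1.051122 = 1.169668
d₂ = d₁ − σ√T = 1.169668 − 1.051122 = 0.118547
N(d₁) = 0.878933,  N(d₂) = 0.547183,  e^(−rT) = 0.583378
E₀ = V₀·N(d₁) − D·e^(−rT)·N(d₂)
   = 455.0108·0.878933 − 396.3134·0.583378·0.547183 = 273.414947
B₀ = V₀ − E₀ = 455.0108 − 273.414947 = 181.595853
e^(−λT) = (B₀·e^(rT)/D − 0.5)/(1 − 0.5) = (181.5959·1.714154/396.3134 − 0.5)/0.5 = 0.57089481
λ = −ln(0.57089481)/9.1653 = 0.061160

B0=181.5959 lambda=0.0612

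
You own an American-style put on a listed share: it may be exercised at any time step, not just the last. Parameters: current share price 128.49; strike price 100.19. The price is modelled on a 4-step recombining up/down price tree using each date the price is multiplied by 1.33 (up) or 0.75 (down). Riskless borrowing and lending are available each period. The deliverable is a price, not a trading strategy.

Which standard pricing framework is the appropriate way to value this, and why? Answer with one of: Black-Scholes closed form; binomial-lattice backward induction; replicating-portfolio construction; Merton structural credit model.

framework: binomial-lattice backward induction

Key observation: with exercise allowed before expiry on a discrete up/down model (4 steps from spot 128.49), the strike-100.19 put's value must be rolled back through the tree testing early exercise at each node.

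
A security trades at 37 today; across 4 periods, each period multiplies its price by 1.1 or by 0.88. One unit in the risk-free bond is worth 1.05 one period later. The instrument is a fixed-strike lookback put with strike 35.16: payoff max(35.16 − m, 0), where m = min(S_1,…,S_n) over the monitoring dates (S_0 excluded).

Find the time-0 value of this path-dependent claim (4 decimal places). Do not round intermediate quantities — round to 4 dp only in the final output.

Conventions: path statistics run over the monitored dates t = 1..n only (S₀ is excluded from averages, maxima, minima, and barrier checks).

With p* = (R−d)/(u−d) = 0.7727, sum probability × payoff across the paths and divide by R^4.
Enumerate all 2^4 = 16 price paths (U = up ×1.1, D = down ×0.88); each path with k up-moves has probability p*^k·(1−p*)^(4−k).
DDDD: m=22.1887, payoff=12.9713, prob=0.002668
UDDD: m=27.7359, payoff=7.4241, prob=0.009071
DUDD: m=27.7359, payoff=7.4241, prob=0.009071
UUDD: m=34.6699, payoff=0.4901, prob=0.030842
DDUD: m=27.7359, payoff=7.4241, prob=0.009071
UDUD: m=34.6699, payoff=0.4901, prob=0.030842
DUUD: m=32.5600, payoff=2.6000, prob=0.030842
UUUD: m=40.7000, payoff=0.0000, prob=0.104864
DDDU: m=25.2145, payoff=9.9455, prob=0.009071
UDDU: m=31.5181, payoff=3.6419, prob=0.030842
DUDU: m=31.5181, payoff=3.6419, prob=0.030842
UUDU: m=39.3976, payoff=0.0000, prob=0.104864
DDUU: m=28.6528, payoff=6.5072, prob=0.030842
UDUU: m=35.8160, payoff=0.0000, prob=0.104864
DUUU: m=32.5600, payoff=2.6000, prob=0.104864
UUUU: m=40.7000, payoff=0.0000, prob=0.356537
Price = Σ prob·payoff / R^4 = 1.135280 / 1.215506 = 0.9340

price = 0.9340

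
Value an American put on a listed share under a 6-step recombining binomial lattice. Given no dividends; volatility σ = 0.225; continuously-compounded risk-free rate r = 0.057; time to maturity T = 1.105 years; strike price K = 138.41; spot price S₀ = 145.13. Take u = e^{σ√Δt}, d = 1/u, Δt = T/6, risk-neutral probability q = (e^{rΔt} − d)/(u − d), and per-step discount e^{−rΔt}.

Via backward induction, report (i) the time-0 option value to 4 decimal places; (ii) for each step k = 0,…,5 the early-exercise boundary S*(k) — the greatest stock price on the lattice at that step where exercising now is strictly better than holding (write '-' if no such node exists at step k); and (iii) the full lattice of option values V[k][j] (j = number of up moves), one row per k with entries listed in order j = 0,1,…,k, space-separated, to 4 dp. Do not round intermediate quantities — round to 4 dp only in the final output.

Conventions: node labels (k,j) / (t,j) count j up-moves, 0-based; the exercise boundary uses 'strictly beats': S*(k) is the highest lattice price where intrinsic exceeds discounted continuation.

params: Δt=0.18417 u=1.10137 d=0.90796 q=0.53044 e^(-rΔt)=0.98956
t_6 payoffs: 57.0989 39.7778 18.7668 0.0000 0.0000 0.0000 0.0000
t_5: node(5,0) S=89.5539 payoff=48.8561 vs cont=47.4108 → 48.8561 [stop]  node(5,1) S=108.6309 payoff=29.7791 vs cont=28.3337 → 29.7791 [stop]  node(5,2) S=131.7718 payoff=6.6382 vs cont=8.7201 → 8.7201 [wait]  node(5,3) S=159.8423 payoff=0.0000 vs cont=0.0000 → 0.0000 [wait]  node(5,4) S=193.8925 payoff=0.0000 vs cont=0.0000 → 0.0000 [wait]  node(5,5) S=235.1961 payoff=0.0000 vs cont=0.0000 → 0.0000 [wait]  ⇒ S*(5)=108.6309
t_4: node(4,0) S=98.6322 payoff=39.7778 vs cont=38.3324 → 39.7778 [stop]  node(4,1) S=119.6432 payoff=18.7668 vs cont=18.4143 → 18.7668 [stop]  node(4,2) S=145.1300 payoff=0.0000 vs cont=4.0519 → 4.0519 [wait]  node(4,3) S=176.0461 payoff=0.0000 vs cont=0.0000 → 0.0000 [wait]  node(4,4) S=213.5480 payoff=0.0000 vs cont=0.0000 → 0.0000 [wait]  ⇒ S*(4)=119.6432
t_3: node(3,0) S=108.6309 payoff=29.7791 vs cont=28.3337 → 29.7791 [stop]  node(3,1) S=131.7718 payoff=6.6382 vs cont=10.8470 → 10.8470 [wait]  node(3,2) S=159.8423 payoff=0.0000 vs cont=1.8827 → 1.8827 [wait]  node(3,3) S=193.8925 payoff=0.0000 vs cont=0.0000 → 0.0000 [wait]  ⇒ S*(3)=108.6309
t_2: node(2,0) S=119.6432 payoff=18.7668 vs cont=19.5306 → 19.5306 [wait]  node(2,1) S=145.1300 payoff=0.0000 vs cont=6.0284 → 6.0284 [wait]  node(2,2) S=176.0461 payoff=0.0000 vs cont=0.8748 → 0.8748 [wait]  ⇒ S*(2)=-
t_1: node(1,0) S=131.7718 payoff=6.6382 vs cont=12.2393 → 12.2393 [wait]  node(1,1) S=159.8423 payoff=0.0000 vs cont=3.2603 → 3.2603 [wait]  ⇒ S*(1)=-
t_0: node(0,0) S=145.1300 payoff=0.0000 vs cont=7.3984 → 7.3984 [wait]  ⇒ S*(0)=-

price = 7.3984
boundary = - - - 108.6309 119.6432 108.6309
tree:
7.3984
12.2393 3.2603
19.5306 6.0284 0.8748
29.7791 10.8470 1.8827 0.0000
39.7778 18.7668 4.0519 0.0000 0.0000
48.8561 29.7791 8.7201 0.0000 0.0000 0.0000
57.0989 39.7778 18.7668 0.0000 0.0000 0.0000 0.0000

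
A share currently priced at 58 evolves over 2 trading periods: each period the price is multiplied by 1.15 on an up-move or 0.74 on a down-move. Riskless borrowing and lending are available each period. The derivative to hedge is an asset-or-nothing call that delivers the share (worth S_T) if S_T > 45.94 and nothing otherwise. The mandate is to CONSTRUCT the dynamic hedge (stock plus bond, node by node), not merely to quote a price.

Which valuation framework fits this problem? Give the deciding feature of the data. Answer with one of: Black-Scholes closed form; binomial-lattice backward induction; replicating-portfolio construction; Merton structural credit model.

framework: replicating-portfolio construction

Key observation: the mandate to exhibit the hedge at every date and state singles out the replicating-portfolio construction on the 2-period tree with factors 1.15 and 0.74 from 58.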